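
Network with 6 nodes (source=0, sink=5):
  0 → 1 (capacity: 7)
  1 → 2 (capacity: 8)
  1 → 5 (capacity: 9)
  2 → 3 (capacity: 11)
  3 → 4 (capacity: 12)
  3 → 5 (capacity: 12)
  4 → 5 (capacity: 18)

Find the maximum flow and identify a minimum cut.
Max flow = 7, Min cut edges: (0,1)

Maximum flow: 7
Minimum cut: (0,1)
Partition: S = [0], T = [1, 2, 3, 4, 5]

Max-flow min-cut theorem verified: both equal 7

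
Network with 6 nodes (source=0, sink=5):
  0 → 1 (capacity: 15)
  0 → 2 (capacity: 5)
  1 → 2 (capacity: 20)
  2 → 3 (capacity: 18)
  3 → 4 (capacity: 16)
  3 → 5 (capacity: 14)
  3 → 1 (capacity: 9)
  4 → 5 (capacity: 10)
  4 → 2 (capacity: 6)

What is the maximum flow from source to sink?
Maximum flow = 18

Max flow: 18

Flow assignment:
  0 → 1: 13/15
  0 → 2: 5/5
  1 → 2: 13/20
  2 → 3: 18/18
  3 → 4: 4/16
  3 → 5: 14/14
  4 → 5: 4/10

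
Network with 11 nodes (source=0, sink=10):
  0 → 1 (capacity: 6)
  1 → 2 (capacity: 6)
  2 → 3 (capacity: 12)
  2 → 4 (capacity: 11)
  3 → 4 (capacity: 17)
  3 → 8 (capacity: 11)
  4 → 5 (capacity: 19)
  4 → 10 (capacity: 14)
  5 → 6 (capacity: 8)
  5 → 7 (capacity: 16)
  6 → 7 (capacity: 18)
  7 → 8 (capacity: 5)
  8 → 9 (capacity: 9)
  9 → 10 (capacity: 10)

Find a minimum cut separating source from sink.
Min cut value = 6, edges: (1,2)

Min cut value: 6
Partition: S = [0, 1], T = [2, 3, 4, 5, 6, 7, 8, 9, 10]
Cut edges: (1,2)

By max-flow min-cut theorem, max flow = min cut = 6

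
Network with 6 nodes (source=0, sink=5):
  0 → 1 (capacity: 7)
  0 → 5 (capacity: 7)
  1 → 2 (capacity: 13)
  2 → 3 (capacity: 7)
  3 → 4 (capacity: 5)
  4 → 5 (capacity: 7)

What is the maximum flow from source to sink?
Maximum flow = 12

Max flow: 12

Flow assignment:
  0 → 1: 5/7
  0 → 5: 7/7
  1 → 2: 5/13
  2 → 3: 5/7
  3 → 4: 5/5
  4 → 5: 5/7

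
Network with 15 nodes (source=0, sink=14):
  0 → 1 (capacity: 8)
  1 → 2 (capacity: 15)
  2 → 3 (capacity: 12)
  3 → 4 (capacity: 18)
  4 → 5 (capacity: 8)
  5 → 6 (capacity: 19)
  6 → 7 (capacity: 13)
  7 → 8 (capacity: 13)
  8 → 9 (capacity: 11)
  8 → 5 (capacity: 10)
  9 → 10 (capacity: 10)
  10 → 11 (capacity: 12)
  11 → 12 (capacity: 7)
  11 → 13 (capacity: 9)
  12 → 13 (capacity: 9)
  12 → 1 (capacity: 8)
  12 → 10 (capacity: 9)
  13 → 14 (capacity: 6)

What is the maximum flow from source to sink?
Maximum flow = 6

Max flow: 6

Flow assignment:
  0 → 1: 6/8
  1 → 2: 8/15
  2 → 3: 8/12
  3 → 4: 8/18
  4 → 5: 8/8
  5 → 6: 8/19
  6 → 7: 8/13
  7 → 8: 8/13
  8 → 9: 8/11
  9 → 10: 8/10
  10 → 11: 8/12
  11 → 12: 2/7
  11 → 13: 6/9
  12 → 1: 2/8
  13 → 14: 6/6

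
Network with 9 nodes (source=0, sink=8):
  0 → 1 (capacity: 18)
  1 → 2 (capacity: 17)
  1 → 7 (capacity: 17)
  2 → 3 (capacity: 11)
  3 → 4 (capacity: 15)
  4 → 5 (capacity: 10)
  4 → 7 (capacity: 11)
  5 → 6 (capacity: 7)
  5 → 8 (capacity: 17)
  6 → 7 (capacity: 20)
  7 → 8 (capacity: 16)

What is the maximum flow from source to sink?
Maximum flow = 18

Max flow: 18

Flow assignment:
  0 → 1: 18/18
  1 → 2: 2/17
  1 → 7: 16/17
  2 → 3: 2/11
  3 → 4: 2/15
  4 → 5: 2/10
  5 → 8: 2/17
  7 → 8: 16/16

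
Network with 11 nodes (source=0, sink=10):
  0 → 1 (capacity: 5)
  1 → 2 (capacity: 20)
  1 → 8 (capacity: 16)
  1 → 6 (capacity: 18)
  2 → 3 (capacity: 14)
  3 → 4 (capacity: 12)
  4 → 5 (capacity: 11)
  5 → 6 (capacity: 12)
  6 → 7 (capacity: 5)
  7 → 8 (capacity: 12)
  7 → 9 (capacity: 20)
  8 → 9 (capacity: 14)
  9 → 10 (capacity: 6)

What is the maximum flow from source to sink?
Maximum flow = 5

Max flow: 5

Flow assignment:
  0 → 1: 5/5
  1 → 8: 5/16
  8 → 9: 5/14
  9 → 10: 5/6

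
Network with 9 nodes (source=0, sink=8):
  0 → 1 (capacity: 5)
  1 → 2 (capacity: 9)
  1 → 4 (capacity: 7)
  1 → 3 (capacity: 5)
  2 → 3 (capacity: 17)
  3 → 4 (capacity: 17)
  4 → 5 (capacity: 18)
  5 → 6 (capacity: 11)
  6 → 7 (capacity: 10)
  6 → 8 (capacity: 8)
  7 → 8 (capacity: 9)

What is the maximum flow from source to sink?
Maximum flow = 5

Max flow: 5

Flow assignment:
  0 → 1: 5/5
  1 → 4: 5/7
  4 → 5: 5/18
  5 → 6: 5/11
  6 → 8: 5/8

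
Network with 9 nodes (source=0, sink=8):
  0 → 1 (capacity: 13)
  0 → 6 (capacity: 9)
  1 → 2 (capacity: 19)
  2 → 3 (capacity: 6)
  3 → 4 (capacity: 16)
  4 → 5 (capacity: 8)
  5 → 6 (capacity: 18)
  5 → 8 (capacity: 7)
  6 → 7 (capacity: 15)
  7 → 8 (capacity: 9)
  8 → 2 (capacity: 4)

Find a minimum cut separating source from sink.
Min cut value = 15, edges: (2,3), (7,8)

Min cut value: 15
Partition: S = [0, 1, 2, 6, 7], T = [3, 4, 5, 8]
Cut edges: (2,3), (7,8)

By max-flow min-cut theorem, max flow = min cut = 15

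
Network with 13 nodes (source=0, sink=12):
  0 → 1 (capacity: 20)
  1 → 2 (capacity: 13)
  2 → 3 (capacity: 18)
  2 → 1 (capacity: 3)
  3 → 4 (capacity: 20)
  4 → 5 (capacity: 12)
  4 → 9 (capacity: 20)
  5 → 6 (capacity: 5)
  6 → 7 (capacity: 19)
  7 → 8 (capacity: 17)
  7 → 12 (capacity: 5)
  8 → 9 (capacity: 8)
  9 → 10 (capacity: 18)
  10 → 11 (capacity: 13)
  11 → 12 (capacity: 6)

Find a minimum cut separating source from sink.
Min cut value = 11, edges: (7,12), (11,12)

Min cut value: 11
Partition: S = [0, 1, 2, 3, 4, 5, 6, 7, 8, 9, 10, 11], T = [12]
Cut edges: (7,12), (11,12)

By max-flow min-cut theorem, max flow = min cut = 11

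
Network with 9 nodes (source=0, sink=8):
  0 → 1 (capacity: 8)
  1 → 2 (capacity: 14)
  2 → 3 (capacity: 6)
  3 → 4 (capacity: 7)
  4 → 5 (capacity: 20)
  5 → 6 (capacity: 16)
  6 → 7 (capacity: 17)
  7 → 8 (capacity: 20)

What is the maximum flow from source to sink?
Maximum flow = 6

Max flow: 6

Flow assignment:
  0 → 1: 6/8
  1 → 2: 6/14
  2 → 3: 6/6
  3 → 4: 6/7
  4 → 5: 6/20
  5 → 6: 6/16
  6 → 7: 6/17
  7 → 8: 6/20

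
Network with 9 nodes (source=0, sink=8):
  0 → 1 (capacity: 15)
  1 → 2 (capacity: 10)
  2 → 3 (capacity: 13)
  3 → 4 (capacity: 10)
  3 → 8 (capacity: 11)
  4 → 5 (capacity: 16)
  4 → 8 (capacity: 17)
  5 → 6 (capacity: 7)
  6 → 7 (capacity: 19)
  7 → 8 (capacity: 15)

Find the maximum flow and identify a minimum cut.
Max flow = 10, Min cut edges: (1,2)

Maximum flow: 10
Minimum cut: (1,2)
Partition: S = [0, 1], T = [2, 3, 4, 5, 6, 7, 8]

Max-flow min-cut theorem verified: both equal 10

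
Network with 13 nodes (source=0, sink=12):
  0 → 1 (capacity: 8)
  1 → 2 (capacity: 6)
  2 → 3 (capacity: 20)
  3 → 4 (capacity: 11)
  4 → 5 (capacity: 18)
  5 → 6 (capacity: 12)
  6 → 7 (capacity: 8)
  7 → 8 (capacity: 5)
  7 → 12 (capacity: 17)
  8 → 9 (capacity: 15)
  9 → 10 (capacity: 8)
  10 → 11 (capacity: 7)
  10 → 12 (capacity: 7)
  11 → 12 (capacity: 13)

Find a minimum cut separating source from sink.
Min cut value = 6, edges: (1,2)

Min cut value: 6
Partition: S = [0, 1], T = [2, 3, 4, 5, 6, 7, 8, 9, 10, 11, 12]
Cut edges: (1,2)

By max-flow min-cut theorem, max flow = min cut = 6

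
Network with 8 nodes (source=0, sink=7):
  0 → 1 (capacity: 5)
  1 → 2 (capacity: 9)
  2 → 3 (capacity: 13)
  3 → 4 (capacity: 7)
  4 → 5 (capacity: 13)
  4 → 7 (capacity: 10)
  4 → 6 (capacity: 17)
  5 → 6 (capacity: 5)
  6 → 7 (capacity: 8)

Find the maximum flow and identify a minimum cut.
Max flow = 5, Min cut edges: (0,1)

Maximum flow: 5
Minimum cut: (0,1)
Partition: S = [0], T = [1, 2, 3, 4, 5, 6, 7]

Max-flow min-cut theorem verified: both equal 5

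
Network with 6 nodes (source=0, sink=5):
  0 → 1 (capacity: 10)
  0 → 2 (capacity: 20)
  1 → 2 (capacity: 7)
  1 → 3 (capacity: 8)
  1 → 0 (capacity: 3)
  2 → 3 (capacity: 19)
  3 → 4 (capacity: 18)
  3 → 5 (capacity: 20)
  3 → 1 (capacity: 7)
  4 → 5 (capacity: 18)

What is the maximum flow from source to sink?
Maximum flow = 27

Max flow: 27

Flow assignment:
  0 → 1: 8/10
  0 → 2: 19/20
  1 → 3: 8/8
  2 → 3: 19/19
  3 → 4: 7/18
  3 → 5: 20/20
  4 → 5: 7/18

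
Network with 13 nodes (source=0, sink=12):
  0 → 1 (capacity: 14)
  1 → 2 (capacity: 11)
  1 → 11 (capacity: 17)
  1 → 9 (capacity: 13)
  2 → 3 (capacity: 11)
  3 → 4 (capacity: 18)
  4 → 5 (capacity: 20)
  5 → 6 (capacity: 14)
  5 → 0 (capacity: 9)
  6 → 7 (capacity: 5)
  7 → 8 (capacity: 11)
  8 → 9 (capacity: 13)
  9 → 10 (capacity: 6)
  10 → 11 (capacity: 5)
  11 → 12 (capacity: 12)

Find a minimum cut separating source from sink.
Min cut value = 12, edges: (11,12)

Min cut value: 12
Partition: S = [0, 1, 2, 3, 4, 5, 6, 7, 8, 9, 10, 11], T = [12]
Cut edges: (11,12)

By max-flow min-cut theorem, max flow = min cut = 12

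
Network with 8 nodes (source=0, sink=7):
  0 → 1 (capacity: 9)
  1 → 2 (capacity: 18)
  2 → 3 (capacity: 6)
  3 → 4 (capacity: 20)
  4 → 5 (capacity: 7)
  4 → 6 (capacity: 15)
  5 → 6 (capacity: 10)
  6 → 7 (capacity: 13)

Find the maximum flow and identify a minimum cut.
Max flow = 6, Min cut edges: (2,3)

Maximum flow: 6
Minimum cut: (2,3)
Partition: S = [0, 1, 2], T = [3, 4, 5, 6, 7]

Max-flow min-cut theorem verified: both equal 6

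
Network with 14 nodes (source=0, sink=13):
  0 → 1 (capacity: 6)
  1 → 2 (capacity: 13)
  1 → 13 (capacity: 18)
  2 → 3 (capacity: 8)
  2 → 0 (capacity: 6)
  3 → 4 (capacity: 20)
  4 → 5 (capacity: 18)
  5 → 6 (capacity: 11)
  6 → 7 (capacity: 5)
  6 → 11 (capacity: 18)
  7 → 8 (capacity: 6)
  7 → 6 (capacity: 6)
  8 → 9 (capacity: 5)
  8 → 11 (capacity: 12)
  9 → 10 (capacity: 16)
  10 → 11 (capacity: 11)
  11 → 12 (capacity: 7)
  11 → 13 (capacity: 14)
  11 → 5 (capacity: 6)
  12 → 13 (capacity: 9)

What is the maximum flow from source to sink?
Maximum flow = 6

Max flow: 6

Flow assignment:
  0 → 1: 6/6
  1 → 13: 6/18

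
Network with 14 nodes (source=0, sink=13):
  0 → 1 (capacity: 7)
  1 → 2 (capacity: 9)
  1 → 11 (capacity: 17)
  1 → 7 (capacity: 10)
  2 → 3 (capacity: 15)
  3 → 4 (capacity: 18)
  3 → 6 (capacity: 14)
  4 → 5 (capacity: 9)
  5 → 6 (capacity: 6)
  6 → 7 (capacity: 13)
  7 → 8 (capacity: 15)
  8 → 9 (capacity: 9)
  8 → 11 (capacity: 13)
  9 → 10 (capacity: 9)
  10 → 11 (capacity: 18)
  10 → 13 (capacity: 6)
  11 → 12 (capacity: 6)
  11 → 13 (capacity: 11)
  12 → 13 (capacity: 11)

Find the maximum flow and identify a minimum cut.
Max flow = 7, Min cut edges: (0,1)

Maximum flow: 7
Minimum cut: (0,1)
Partition: S = [0], T = [1, 2, 3, 4, 5, 6, 7, 8, 9, 10, 11, 12, 13]

Max-flow min-cut theorem verified: both equal 7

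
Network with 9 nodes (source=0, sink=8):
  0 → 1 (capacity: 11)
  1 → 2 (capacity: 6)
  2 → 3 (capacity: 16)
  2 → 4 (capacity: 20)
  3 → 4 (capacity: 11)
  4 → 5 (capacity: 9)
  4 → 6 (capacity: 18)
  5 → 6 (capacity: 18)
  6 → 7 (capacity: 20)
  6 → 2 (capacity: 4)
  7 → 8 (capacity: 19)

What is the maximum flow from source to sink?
Maximum flow = 6

Max flow: 6

Flow assignment:
  0 → 1: 6/11
  1 → 2: 6/6
  2 → 4: 6/20
  4 → 6: 6/18
  6 → 7: 6/20
  7 → 8: 6/19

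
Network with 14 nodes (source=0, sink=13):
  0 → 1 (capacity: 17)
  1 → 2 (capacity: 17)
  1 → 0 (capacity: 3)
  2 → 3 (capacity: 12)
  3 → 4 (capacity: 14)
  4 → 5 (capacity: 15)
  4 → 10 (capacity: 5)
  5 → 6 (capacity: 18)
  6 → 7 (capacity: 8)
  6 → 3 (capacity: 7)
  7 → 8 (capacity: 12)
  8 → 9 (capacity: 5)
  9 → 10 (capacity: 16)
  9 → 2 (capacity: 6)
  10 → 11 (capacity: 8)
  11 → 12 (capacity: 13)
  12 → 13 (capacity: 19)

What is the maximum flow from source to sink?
Maximum flow = 8

Max flow: 8

Flow assignment:
  0 → 1: 8/17
  1 → 2: 8/17
  2 → 3: 10/12
  3 → 4: 12/14
  4 → 5: 7/15
  4 → 10: 5/5
  5 → 6: 7/18
  6 → 7: 5/8
  6 → 3: 2/7
  7 → 8: 5/12
  8 → 9: 5/5
  9 → 10: 3/16
  9 → 2: 2/6
  10 → 11: 8/8
  11 → 12: 8/13
  12 → 13: 8/19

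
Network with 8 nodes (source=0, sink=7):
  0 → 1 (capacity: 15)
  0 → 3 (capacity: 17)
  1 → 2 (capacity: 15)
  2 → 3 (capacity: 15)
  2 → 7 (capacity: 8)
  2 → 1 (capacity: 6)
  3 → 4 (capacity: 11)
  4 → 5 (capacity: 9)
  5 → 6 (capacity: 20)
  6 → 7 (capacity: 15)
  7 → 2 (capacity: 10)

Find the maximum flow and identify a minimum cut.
Max flow = 17, Min cut edges: (2,7), (4,5)

Maximum flow: 17
Minimum cut: (2,7), (4,5)
Partition: S = [0, 1, 2, 3, 4], T = [5, 6, 7]

Max-flow min-cut theorem verified: both equal 17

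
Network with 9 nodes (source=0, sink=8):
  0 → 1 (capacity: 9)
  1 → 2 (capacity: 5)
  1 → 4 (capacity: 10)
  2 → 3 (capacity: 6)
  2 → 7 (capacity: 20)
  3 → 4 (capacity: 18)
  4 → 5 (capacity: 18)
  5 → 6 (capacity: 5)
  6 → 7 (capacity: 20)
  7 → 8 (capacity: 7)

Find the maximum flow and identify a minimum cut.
Max flow = 7, Min cut edges: (7,8)

Maximum flow: 7
Minimum cut: (7,8)
Partition: S = [0, 1, 2, 3, 4, 5, 6, 7], T = [8]

Max-flow min-cut theorem verified: both equal 7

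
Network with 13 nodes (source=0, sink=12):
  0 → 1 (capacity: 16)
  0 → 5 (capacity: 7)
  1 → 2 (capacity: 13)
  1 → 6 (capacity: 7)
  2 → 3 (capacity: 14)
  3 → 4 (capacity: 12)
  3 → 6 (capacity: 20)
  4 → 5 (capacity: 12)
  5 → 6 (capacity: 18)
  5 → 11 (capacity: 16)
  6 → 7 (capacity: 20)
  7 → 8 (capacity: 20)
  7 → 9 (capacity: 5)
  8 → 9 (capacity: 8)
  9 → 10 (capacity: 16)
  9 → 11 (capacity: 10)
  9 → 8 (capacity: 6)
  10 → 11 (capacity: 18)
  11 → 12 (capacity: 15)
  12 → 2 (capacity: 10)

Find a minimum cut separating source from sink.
Min cut value = 15, edges: (11,12)

Min cut value: 15
Partition: S = [0, 1, 2, 3, 4, 5, 6, 7, 8, 9, 10, 11], T = [12]
Cut edges: (11,12)

By max-flow min-cut theorem, max flow = min cut = 15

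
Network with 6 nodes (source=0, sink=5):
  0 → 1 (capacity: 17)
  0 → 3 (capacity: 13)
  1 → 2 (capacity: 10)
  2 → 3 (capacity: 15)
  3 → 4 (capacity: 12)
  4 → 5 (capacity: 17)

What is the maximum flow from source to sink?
Maximum flow = 12

Max flow: 12

Flow assignment:
  0 → 1: 10/17
  0 → 3: 2/13
  1 → 2: 10/10
  2 → 3: 10/15
  3 → 4: 12/12
  4 → 5: 12/17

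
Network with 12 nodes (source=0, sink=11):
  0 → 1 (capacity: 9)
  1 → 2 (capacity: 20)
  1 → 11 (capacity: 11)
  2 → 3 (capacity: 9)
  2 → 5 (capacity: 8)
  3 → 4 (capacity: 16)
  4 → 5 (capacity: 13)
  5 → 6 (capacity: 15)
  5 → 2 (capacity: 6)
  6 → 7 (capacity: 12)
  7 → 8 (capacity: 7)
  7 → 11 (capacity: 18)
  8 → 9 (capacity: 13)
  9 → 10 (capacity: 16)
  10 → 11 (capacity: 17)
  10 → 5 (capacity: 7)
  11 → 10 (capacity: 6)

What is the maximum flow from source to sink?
Maximum flow = 9

Max flow: 9

Flow assignment:
  0 → 1: 9/9
  1 → 11: 9/11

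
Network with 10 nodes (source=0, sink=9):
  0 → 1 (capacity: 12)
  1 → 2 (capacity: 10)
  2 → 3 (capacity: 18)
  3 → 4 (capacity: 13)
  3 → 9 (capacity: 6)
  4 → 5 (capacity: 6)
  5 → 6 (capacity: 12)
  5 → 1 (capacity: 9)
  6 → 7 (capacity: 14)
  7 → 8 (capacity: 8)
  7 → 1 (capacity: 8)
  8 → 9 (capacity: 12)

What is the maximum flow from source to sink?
Maximum flow = 10

Max flow: 10

Flow assignment:
  0 → 1: 10/12
  1 → 2: 10/10
  2 → 3: 10/18
  3 → 4: 4/13
  3 → 9: 6/6
  4 → 5: 4/6
  5 → 6: 4/12
  6 → 7: 4/14
  7 → 8: 4/8
  8 → 9: 4/12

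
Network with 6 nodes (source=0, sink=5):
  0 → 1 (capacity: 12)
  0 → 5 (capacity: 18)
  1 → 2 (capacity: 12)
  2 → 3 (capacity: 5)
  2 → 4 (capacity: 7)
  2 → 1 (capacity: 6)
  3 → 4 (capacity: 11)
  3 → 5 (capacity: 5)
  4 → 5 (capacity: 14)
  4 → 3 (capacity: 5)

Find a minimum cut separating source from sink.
Min cut value = 30, edges: (0,5), (2,3), (2,4)

Min cut value: 30
Partition: S = [0, 1, 2], T = [3, 4, 5]
Cut edges: (0,5), (2,3), (2,4)

By max-flow min-cut theorem, max flow = min cut = 30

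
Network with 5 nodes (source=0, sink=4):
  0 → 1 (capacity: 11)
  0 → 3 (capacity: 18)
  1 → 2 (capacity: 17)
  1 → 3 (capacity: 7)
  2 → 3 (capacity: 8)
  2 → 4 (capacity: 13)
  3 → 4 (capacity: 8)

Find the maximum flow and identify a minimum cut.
Max flow = 19, Min cut edges: (0,1), (3,4)

Maximum flow: 19
Minimum cut: (0,1), (3,4)
Partition: S = [0, 3], T = [1, 2, 4]

Max-flow min-cut theorem verified: both equal 19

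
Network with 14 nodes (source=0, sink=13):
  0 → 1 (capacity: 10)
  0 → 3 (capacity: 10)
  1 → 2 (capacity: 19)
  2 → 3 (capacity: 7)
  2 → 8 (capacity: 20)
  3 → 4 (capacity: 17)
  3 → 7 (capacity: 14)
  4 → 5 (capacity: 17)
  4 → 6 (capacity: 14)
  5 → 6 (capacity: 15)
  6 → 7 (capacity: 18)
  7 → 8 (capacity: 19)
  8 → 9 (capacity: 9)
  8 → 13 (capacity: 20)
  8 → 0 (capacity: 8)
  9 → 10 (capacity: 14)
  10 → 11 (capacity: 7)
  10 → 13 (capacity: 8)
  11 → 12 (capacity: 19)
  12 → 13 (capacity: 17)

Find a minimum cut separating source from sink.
Min cut value = 20, edges: (0,1), (0,3)

Min cut value: 20
Partition: S = [0], T = [1, 2, 3, 4, 5, 6, 7, 8, 9, 10, 11, 12, 13]
Cut edges: (0,1), (0,3)

By max-flow min-cut theorem, max flow = min cut = 20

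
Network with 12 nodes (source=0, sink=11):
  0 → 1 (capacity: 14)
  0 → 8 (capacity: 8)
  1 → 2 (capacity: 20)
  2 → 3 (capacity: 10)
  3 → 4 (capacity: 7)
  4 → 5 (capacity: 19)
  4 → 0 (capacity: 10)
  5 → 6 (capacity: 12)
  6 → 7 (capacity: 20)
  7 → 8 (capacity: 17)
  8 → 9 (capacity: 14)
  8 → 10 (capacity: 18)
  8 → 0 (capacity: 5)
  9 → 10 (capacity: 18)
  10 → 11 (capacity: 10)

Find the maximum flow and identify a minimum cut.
Max flow = 10, Min cut edges: (10,11)

Maximum flow: 10
Minimum cut: (10,11)
Partition: S = [0, 1, 2, 3, 4, 5, 6, 7, 8, 9, 10], T = [11]

Max-flow min-cut theorem verified: both equal 10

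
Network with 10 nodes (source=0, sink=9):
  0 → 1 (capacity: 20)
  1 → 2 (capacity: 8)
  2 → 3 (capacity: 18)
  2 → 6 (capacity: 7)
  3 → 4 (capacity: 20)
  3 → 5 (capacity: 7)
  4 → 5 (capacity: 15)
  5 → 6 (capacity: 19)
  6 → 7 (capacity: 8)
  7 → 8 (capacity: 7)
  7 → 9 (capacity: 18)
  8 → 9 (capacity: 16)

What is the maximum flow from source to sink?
Maximum flow = 8

Max flow: 8

Flow assignment:
  0 → 1: 8/20
  1 → 2: 8/8
  2 → 3: 1/18
  2 → 6: 7/7
  3 → 5: 1/7
  5 → 6: 1/19
  6 → 7: 8/8
  7 → 9: 8/18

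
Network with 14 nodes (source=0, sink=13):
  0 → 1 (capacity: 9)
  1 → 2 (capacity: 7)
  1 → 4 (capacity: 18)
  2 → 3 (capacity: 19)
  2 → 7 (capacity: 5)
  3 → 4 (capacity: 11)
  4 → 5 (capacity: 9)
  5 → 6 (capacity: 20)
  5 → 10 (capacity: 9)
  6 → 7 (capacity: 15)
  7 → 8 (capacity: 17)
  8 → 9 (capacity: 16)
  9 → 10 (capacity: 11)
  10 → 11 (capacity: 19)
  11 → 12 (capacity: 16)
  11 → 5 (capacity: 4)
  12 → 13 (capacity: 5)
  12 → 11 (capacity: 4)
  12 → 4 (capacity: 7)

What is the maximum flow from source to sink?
Maximum flow = 5

Max flow: 5

Flow assignment:
  0 → 1: 5/9
  1 → 4: 5/18
  4 → 5: 9/9
  5 → 10: 9/9
  10 → 11: 9/19
  11 → 12: 9/16
  12 → 13: 5/5
  12 → 4: 4/7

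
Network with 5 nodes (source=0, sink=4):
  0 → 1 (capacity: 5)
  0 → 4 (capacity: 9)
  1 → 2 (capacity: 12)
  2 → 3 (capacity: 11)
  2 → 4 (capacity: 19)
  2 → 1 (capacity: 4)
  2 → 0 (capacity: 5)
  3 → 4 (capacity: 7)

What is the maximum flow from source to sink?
Maximum flow = 14

Max flow: 14

Flow assignment:
  0 → 1: 5/5
  0 → 4: 9/9
  1 → 2: 5/12
  2 → 4: 5/19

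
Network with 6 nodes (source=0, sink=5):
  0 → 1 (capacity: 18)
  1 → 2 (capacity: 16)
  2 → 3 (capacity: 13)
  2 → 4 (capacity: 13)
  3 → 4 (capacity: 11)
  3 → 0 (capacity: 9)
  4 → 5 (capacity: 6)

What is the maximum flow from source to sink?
Maximum flow = 6

Max flow: 6

Flow assignment:
  0 → 1: 15/18
  1 → 2: 15/16
  2 → 3: 9/13
  2 → 4: 6/13
  3 → 0: 9/9
  4 → 5: 6/6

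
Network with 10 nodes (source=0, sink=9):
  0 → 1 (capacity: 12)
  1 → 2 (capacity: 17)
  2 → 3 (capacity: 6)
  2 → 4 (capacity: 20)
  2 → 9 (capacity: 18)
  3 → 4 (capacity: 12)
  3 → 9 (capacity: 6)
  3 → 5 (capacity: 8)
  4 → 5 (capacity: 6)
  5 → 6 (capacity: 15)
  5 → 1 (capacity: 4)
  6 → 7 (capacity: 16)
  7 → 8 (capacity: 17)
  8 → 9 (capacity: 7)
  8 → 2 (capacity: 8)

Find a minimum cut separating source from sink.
Min cut value = 12, edges: (0,1)

Min cut value: 12
Partition: S = [0], T = [1, 2, 3, 4, 5, 6, 7, 8, 9]
Cut edges: (0,1)

By max-flow min-cut theorem, max flow = min cut = 12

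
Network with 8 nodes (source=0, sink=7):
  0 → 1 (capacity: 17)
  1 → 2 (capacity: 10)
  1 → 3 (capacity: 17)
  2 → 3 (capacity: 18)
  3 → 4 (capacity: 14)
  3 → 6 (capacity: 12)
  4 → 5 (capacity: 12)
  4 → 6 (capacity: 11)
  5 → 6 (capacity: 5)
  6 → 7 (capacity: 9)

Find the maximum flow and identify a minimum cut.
Max flow = 9, Min cut edges: (6,7)

Maximum flow: 9
Minimum cut: (6,7)
Partition: S = [0, 1, 2, 3, 4, 5, 6], T = [7]

Max-flow min-cut theorem verified: both equal 9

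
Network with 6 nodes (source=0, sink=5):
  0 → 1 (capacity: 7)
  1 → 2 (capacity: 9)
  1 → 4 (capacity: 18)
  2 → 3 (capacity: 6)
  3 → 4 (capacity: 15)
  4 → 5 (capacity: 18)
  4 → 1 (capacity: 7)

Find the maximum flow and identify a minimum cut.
Max flow = 7, Min cut edges: (0,1)

Maximum flow: 7
Minimum cut: (0,1)
Partition: S = [0], T = [1, 2, 3, 4, 5]

Max-flow min-cut theorem verified: both equal 7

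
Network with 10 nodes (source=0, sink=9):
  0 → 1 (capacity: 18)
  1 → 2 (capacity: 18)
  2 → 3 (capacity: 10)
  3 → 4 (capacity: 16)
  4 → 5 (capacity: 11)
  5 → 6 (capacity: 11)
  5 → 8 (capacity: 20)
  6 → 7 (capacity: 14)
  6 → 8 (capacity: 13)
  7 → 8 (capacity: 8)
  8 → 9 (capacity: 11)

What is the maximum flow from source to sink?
Maximum flow = 10

Max flow: 10

Flow assignment:
  0 → 1: 10/18
  1 → 2: 10/18
  2 → 3: 10/10
  3 → 4: 10/16
  4 → 5: 10/11
  5 → 8: 10/20
  8 → 9: 10/11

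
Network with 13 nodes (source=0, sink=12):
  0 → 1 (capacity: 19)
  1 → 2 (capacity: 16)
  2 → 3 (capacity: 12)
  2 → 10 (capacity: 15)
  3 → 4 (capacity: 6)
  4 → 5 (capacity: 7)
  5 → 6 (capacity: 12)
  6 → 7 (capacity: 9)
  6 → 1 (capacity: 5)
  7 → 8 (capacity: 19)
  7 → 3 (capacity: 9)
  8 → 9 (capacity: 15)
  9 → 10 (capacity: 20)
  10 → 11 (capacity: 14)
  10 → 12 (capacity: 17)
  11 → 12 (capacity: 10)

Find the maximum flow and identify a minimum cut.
Max flow = 16, Min cut edges: (1,2)

Maximum flow: 16
Minimum cut: (1,2)
Partition: S = [0, 1], T = [2, 3, 4, 5, 6, 7, 8, 9, 10, 11, 12]

Max-flow min-cut theorem verified: both equal 16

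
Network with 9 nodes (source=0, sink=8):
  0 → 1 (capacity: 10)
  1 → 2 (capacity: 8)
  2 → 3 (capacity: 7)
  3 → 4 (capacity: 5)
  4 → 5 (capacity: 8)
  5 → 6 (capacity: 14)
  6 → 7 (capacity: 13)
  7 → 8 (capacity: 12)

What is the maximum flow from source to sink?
Maximum flow = 5

Max flow: 5

Flow assignment:
  0 → 1: 5/10
  1 → 2: 5/8
  2 → 3: 5/7
  3 → 4: 5/5
  4 → 5: 5/8
  5 → 6: 5/14
  6 → 7: 5/13
  7 → 8: 5/12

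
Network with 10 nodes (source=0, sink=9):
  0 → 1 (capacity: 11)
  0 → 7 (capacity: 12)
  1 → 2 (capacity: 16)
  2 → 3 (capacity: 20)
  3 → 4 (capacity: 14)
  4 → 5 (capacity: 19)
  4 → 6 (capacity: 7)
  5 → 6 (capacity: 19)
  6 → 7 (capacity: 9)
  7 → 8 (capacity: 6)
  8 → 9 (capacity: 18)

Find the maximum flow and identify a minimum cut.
Max flow = 6, Min cut edges: (7,8)

Maximum flow: 6
Minimum cut: (7,8)
Partition: S = [0, 1, 2, 3, 4, 5, 6, 7], T = [8, 9]

Max-flow min-cut theorem verified: both equal 6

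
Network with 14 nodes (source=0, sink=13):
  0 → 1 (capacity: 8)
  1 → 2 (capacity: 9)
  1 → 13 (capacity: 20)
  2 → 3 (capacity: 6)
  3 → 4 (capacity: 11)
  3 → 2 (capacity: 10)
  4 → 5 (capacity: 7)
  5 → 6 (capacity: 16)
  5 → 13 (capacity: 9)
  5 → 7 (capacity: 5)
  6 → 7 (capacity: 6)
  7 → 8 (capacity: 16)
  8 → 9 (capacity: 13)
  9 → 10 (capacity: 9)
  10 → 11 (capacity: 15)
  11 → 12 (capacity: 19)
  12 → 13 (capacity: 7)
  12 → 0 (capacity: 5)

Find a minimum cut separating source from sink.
Min cut value = 8, edges: (0,1)

Min cut value: 8
Partition: S = [0], T = [1, 2, 3, 4, 5, 6, 7, 8, 9, 10, 11, 12, 13]
Cut edges: (0,1)

By max-flow min-cut theorem, max flow = min cut = 8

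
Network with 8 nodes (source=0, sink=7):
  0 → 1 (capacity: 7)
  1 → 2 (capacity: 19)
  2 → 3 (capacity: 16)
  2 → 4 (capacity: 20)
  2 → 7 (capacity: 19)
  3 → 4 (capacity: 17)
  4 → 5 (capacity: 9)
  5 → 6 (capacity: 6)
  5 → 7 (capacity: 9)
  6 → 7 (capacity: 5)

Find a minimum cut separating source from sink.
Min cut value = 7, edges: (0,1)

Min cut value: 7
Partition: S = [0], T = [1, 2, 3, 4, 5, 6, 7]
Cut edges: (0,1)

By max-flow min-cut theorem, max flow = min cut = 7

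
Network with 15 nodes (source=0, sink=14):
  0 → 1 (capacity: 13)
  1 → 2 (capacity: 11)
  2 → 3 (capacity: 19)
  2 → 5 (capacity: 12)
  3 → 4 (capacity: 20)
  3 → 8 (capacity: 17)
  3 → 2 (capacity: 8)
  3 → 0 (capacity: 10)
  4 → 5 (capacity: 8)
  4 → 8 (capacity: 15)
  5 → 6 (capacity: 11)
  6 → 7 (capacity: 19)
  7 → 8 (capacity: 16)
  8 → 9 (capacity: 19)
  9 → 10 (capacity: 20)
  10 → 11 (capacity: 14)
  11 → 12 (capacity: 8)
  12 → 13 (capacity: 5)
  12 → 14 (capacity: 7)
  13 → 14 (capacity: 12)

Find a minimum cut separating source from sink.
Min cut value = 8, edges: (11,12)

Min cut value: 8
Partition: S = [0, 1, 2, 3, 4, 5, 6, 7, 8, 9, 10, 11], T = [12, 13, 14]
Cut edges: (11,12)

By max-flow min-cut theorem, max flow = min cut = 8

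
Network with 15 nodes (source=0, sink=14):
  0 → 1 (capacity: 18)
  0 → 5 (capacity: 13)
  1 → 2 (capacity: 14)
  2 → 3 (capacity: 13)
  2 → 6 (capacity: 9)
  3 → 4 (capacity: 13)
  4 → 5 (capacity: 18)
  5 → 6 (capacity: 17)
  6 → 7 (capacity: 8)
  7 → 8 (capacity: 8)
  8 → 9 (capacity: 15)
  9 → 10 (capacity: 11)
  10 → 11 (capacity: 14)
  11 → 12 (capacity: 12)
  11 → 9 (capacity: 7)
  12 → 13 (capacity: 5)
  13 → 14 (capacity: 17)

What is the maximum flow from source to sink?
Maximum flow = 5

Max flow: 5

Flow assignment:
  0 → 1: 5/18
  1 → 2: 5/14
  2 → 6: 5/9
  6 → 7: 5/8
  7 → 8: 5/8
  8 → 9: 5/15
  9 → 10: 8/11
  10 → 11: 8/14
  11 → 12: 5/12
  11 → 9: 3/7
  12 → 13: 5/5
  13 → 14: 5/17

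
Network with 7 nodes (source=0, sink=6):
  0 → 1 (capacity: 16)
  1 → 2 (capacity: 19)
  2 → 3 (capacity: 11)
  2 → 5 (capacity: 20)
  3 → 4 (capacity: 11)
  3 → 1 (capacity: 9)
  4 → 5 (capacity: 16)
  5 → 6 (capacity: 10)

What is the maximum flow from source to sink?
Maximum flow = 10

Max flow: 10

Flow assignment:
  0 → 1: 10/16
  1 → 2: 10/19
  2 → 5: 10/20
  5 → 6: 10/10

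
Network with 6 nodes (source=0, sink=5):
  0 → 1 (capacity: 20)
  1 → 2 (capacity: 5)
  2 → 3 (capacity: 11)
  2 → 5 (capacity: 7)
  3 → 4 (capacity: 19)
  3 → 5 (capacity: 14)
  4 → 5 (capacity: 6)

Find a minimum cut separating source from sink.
Min cut value = 5, edges: (1,2)

Min cut value: 5
Partition: S = [0, 1], T = [2, 3, 4, 5]
Cut edges: (1,2)

By max-flow min-cut theorem, max flow = min cut = 5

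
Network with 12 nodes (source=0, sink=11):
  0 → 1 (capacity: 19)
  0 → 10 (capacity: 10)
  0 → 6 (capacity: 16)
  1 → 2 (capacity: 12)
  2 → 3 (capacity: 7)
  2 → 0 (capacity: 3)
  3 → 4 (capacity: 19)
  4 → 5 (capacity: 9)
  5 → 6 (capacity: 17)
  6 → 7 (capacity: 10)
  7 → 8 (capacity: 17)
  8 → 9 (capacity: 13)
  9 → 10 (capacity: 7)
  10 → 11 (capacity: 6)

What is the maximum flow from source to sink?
Maximum flow = 6

Max flow: 6

Flow assignment:
  0 → 1: 3/19
  0 → 6: 6/16
  1 → 2: 3/12
  2 → 0: 3/3
  6 → 7: 6/10
  7 → 8: 6/17
  8 → 9: 6/13
  9 → 10: 6/7
  10 → 11: 6/6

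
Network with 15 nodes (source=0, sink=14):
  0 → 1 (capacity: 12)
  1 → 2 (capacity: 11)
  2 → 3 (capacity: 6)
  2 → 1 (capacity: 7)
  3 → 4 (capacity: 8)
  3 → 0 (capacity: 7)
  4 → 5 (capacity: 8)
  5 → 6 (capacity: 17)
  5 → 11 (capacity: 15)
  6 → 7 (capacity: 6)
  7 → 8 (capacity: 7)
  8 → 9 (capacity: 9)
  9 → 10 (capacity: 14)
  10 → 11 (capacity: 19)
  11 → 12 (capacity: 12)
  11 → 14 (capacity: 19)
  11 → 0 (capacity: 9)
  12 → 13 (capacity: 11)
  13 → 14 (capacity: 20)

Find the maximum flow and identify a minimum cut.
Max flow = 6, Min cut edges: (2,3)

Maximum flow: 6
Minimum cut: (2,3)
Partition: S = [0, 1, 2], T = [3, 4, 5, 6, 7, 8, 9, 10, 11, 12, 13, 14]

Max-flow min-cut theorem verified: both equal 6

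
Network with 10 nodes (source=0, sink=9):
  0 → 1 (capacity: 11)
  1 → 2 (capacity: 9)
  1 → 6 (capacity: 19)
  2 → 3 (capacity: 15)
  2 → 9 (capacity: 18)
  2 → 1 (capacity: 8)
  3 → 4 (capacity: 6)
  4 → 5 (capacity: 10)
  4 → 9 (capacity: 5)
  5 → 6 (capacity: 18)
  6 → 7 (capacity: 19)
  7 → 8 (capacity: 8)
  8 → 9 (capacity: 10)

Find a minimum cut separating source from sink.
Min cut value = 11, edges: (0,1)

Min cut value: 11
Partition: S = [0], T = [1, 2, 3, 4, 5, 6, 7, 8, 9]
Cut edges: (0,1)

By max-flow min-cut theorem, max flow = min cut = 11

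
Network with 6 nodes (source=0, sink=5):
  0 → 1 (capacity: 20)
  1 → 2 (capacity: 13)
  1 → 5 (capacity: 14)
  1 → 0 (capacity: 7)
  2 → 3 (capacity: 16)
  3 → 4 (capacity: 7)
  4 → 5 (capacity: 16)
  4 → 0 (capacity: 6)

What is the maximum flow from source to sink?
Maximum flow = 20

Max flow: 20

Flow assignment:
  0 → 1: 20/20
  1 → 2: 6/13
  1 → 5: 14/14
  2 → 3: 6/16
  3 → 4: 6/7
  4 → 5: 6/16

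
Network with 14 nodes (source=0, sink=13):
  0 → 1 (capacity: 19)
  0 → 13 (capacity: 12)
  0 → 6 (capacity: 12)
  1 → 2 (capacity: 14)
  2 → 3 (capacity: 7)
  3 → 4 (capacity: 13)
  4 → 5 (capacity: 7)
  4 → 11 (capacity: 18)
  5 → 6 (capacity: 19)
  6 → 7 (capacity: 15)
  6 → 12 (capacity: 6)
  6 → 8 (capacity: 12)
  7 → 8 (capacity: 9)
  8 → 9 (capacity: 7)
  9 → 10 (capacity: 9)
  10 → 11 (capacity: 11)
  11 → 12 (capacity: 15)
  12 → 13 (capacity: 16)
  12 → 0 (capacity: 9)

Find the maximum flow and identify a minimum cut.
Max flow = 28, Min cut edges: (0,13), (12,13)

Maximum flow: 28
Minimum cut: (0,13), (12,13)
Partition: S = [0, 1, 2, 3, 4, 5, 6, 7, 8, 9, 10, 11, 12], T = [13]

Max-flow min-cut theorem verified: both equal 28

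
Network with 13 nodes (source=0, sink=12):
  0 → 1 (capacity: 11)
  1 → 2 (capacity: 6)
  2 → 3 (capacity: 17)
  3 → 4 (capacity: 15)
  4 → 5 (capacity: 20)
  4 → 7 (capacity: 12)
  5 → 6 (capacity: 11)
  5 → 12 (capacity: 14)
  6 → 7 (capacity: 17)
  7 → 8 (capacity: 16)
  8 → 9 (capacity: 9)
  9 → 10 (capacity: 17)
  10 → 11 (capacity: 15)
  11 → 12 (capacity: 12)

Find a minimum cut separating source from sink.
Min cut value = 6, edges: (1,2)

Min cut value: 6
Partition: S = [0, 1], T = [2, 3, 4, 5, 6, 7, 8, 9, 10, 11, 12]
Cut edges: (1,2)

By max-flow min-cut theorem, max flow = min cut = 6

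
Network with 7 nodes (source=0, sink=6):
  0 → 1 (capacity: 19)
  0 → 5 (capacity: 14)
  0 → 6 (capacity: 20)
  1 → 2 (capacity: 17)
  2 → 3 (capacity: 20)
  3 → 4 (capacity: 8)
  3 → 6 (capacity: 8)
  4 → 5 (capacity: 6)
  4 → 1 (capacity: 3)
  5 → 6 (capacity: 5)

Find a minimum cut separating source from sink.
Min cut value = 33, edges: (0,6), (3,6), (5,6)

Min cut value: 33
Partition: S = [0, 1, 2, 3, 4, 5], T = [6]
Cut edges: (0,6), (3,6), (5,6)

By max-flow min-cut theorem, max flow = min cut = 33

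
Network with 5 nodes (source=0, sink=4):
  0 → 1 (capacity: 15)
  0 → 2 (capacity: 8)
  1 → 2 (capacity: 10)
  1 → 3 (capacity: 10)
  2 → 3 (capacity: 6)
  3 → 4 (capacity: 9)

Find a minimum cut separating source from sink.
Min cut value = 9, edges: (3,4)

Min cut value: 9
Partition: S = [0, 1, 2, 3], T = [4]
Cut edges: (3,4)

By max-flow min-cut theorem, max flow = min cut = 9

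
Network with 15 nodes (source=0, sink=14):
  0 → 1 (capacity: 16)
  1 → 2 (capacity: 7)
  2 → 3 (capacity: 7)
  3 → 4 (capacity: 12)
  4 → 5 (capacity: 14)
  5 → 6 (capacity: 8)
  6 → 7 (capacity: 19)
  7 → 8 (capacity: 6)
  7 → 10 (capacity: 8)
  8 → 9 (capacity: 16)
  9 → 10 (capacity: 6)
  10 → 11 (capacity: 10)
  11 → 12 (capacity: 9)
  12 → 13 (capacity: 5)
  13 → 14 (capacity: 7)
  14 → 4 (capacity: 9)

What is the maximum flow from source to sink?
Maximum flow = 5

Max flow: 5

Flow assignment:
  0 → 1: 5/16
  1 → 2: 5/7
  2 → 3: 5/7
  3 → 4: 5/12
  4 → 5: 5/14
  5 → 6: 5/8
  6 → 7: 5/19
  7 → 10: 5/8
  10 → 11: 5/10
  11 → 12: 5/9
  12 → 13: 5/5
  13 → 14: 5/7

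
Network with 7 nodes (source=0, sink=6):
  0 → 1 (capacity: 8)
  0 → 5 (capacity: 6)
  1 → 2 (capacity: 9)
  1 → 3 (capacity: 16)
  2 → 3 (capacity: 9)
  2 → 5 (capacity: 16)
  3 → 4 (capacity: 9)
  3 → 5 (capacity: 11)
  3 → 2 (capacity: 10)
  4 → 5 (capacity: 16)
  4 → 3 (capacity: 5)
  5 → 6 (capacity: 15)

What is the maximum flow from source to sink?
Maximum flow = 14

Max flow: 14

Flow assignment:
  0 → 1: 8/8
  0 → 5: 6/6
  1 → 2: 8/9
  2 → 5: 8/16
  5 → 6: 14/15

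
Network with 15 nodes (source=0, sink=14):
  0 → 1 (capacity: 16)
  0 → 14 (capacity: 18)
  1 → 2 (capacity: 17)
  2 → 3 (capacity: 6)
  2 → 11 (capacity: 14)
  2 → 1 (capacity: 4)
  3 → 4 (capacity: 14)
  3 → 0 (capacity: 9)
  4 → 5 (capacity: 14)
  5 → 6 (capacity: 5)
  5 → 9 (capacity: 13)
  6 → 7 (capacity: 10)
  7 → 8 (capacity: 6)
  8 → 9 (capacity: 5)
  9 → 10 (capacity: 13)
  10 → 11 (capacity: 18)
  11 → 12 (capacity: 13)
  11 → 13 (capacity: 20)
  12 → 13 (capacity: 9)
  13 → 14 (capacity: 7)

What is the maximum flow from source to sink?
Maximum flow = 25

Max flow: 25

Flow assignment:
  0 → 1: 11/16
  0 → 14: 18/18
  1 → 2: 11/17
  2 → 3: 6/6
  2 → 11: 5/14
  3 → 4: 2/14
  3 → 0: 4/9
  4 → 5: 2/14
  5 → 9: 2/13
  9 → 10: 2/13
  10 → 11: 2/18
  11 → 13: 7/20
  13 → 14: 7/7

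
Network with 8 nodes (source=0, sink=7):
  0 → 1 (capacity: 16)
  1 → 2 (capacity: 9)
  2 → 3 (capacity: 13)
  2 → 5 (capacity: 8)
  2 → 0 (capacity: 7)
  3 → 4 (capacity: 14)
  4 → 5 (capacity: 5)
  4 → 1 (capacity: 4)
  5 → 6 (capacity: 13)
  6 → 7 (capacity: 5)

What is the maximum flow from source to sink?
Maximum flow = 5

Max flow: 5

Flow assignment:
  0 → 1: 9/16
  1 → 2: 9/9
  2 → 3: 1/13
  2 → 5: 4/8
  2 → 0: 4/7
  3 → 4: 1/14
  4 → 5: 1/5
  5 → 6: 5/13
  6 → 7: 5/5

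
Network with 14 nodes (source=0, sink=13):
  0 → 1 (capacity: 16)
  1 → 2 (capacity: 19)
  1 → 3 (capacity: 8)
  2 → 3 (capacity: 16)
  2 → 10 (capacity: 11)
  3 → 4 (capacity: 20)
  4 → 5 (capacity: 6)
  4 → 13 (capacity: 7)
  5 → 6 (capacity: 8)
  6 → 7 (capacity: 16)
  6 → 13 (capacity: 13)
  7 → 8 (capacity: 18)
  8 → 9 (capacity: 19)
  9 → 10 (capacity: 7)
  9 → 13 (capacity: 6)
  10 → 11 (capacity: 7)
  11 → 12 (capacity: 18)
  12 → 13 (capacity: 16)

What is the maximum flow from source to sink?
Maximum flow = 16

Max flow: 16

Flow assignment:
  0 → 1: 16/16
  1 → 2: 8/19
  1 → 3: 8/8
  2 → 3: 1/16
  2 → 10: 7/11
  3 → 4: 9/20
  4 → 5: 2/6
  4 → 13: 7/7
  5 → 6: 2/8
  6 → 13: 2/13
  10 → 11: 7/7
  11 → 12: 7/18
  12 → 13: 7/16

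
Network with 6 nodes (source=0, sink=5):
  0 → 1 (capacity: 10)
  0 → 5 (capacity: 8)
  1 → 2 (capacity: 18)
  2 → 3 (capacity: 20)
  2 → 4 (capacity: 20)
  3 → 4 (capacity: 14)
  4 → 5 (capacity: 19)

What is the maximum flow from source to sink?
Maximum flow = 18

Max flow: 18

Flow assignment:
  0 → 1: 10/10
  0 → 5: 8/8
  1 → 2: 10/18
  2 → 4: 10/20
  4 → 5: 10/19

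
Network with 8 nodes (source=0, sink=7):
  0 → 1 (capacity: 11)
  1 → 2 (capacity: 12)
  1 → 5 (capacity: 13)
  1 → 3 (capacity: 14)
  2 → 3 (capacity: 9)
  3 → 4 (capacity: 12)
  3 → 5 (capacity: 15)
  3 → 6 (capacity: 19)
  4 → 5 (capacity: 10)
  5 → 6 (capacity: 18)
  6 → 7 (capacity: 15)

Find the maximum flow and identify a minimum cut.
Max flow = 11, Min cut edges: (0,1)

Maximum flow: 11
Minimum cut: (0,1)
Partition: S = [0], T = [1, 2, 3, 4, 5, 6, 7]

Max-flow min-cut theorem verified: both equal 11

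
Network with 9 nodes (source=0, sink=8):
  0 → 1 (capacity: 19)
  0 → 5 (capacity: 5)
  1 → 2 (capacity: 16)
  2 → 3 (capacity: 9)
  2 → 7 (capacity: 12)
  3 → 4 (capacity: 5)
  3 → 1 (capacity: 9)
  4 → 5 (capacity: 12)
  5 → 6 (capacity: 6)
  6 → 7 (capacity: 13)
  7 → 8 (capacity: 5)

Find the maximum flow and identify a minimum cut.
Max flow = 5, Min cut edges: (7,8)

Maximum flow: 5
Minimum cut: (7,8)
Partition: S = [0, 1, 2, 3, 4, 5, 6, 7], T = [8]

Max-flow min-cut theorem verified: both equal 5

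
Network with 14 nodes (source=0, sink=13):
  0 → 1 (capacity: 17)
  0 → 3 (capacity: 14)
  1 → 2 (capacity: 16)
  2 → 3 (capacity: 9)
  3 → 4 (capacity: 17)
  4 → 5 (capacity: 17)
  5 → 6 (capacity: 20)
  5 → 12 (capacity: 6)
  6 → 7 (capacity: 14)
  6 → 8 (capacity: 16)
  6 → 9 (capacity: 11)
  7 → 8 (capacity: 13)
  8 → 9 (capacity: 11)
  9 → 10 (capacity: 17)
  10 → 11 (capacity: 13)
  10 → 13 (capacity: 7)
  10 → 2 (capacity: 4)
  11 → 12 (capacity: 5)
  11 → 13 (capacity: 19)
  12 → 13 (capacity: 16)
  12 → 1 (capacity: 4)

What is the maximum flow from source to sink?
Maximum flow = 17

Max flow: 17

Flow assignment:
  0 → 1: 9/17
  0 → 3: 8/14
  1 → 2: 9/16
  2 → 3: 9/9
  3 → 4: 17/17
  4 → 5: 17/17
  5 → 6: 11/20
  5 → 12: 6/6
  6 → 9: 11/11
  9 → 10: 11/17
  10 → 11: 4/13
  10 → 13: 7/7
  11 → 13: 4/19
  12 → 13: 6/16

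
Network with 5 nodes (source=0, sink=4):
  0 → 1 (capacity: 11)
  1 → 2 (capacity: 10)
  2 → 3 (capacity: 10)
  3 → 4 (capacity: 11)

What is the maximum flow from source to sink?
Maximum flow = 10

Max flow: 10

Flow assignment:
  0 → 1: 10/11
  1 → 2: 10/10
  2 → 3: 10/10
  3 → 4: 10/11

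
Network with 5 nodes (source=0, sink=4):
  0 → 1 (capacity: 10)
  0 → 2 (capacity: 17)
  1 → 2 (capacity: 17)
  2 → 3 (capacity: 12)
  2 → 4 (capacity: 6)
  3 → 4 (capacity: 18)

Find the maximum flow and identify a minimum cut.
Max flow = 18, Min cut edges: (2,3), (2,4)

Maximum flow: 18
Minimum cut: (2,3), (2,4)
Partition: S = [0, 1, 2], T = [3, 4]

Max-flow min-cut theorem verified: both equal 18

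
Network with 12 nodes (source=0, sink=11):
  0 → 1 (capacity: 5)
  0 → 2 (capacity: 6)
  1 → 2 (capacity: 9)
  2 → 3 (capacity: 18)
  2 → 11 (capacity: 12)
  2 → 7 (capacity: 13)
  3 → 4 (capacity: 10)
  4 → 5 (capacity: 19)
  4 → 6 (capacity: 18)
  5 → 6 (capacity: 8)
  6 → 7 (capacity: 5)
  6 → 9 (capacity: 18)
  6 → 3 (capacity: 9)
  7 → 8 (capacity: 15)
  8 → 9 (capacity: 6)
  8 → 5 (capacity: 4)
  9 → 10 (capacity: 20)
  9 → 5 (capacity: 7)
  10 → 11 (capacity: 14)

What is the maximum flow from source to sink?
Maximum flow = 11

Max flow: 11

Flow assignment:
  0 → 1: 5/5
  0 → 2: 6/6
  1 → 2: 5/9
  2 → 11: 11/12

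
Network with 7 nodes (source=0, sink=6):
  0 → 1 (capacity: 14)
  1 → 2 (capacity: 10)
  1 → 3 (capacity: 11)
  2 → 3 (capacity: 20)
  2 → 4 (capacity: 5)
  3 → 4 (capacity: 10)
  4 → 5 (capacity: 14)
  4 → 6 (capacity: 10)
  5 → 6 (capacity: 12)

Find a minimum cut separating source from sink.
Min cut value = 14, edges: (0,1)

Min cut value: 14
Partition: S = [0], T = [1, 2, 3, 4, 5, 6]
Cut edges: (0,1)

By max-flow min-cut theorem, max flow = min cut = 14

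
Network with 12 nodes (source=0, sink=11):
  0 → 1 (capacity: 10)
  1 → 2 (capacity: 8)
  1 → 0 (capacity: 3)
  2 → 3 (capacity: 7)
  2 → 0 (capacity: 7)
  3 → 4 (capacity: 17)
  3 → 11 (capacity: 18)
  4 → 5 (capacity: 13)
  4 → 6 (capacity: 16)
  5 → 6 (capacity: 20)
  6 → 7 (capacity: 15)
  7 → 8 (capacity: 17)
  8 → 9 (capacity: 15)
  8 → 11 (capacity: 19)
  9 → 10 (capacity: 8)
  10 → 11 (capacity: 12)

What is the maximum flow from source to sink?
Maximum flow = 7

Max flow: 7

Flow assignment:
  0 → 1: 8/10
  1 → 2: 8/8
  2 → 3: 7/7
  2 → 0: 1/7
  3 → 11: 7/18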